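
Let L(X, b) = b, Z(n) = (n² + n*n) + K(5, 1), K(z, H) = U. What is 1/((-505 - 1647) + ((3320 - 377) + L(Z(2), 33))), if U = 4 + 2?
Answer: 1/824 ≈ 0.0012136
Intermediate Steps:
U = 6
K(z, H) = 6
Z(n) = 6 + 2*n² (Z(n) = (n² + n*n) + 6 = (n² + n²) + 6 = 2*n² + 6 = 6 + 2*n²)
1/((-505 - 1647) + ((3320 - 377) + L(Z(2), 33))) = 1/((-505 - 1647) + ((3320 - 377) + 33)) = 1/(-2152 + (2943 + 33)) = 1/(-2152 + 2976) = 1/824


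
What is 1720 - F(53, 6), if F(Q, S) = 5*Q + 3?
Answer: 1452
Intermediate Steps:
F(Q, S) = 3 + 5*Q
1720 - F(53, 6) = 1720 - (3 + 5*53) = 1720 - (3 + 265) = 1720 - 1*268 = 1720 - 268 = 1452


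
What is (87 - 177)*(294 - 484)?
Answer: 17100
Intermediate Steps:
(87 - 177)*(294 - 484) = -90*(-190) = 17100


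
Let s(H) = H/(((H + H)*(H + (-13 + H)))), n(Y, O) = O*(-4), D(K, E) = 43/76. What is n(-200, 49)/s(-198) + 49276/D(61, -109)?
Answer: 10639080/43 ≈ 2.4742e+5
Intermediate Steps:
D(K, E) = 43/76 (D(K, E) = 43*(1/76) = 43/76)
n(Y, O) = -4*O
s(H) = 1/(2*(-13 + 2*H)) (s(H) = H/(((2*H)*(-13 + 2*H))) = H/((2*H*(-13 + 2*H))) = H*(1/(2*H*(-13 + 2*H))) = 1/(2*(-13 + 2*H)))
n(-200, 49)/s(-198) + 49276/D(61, -109) = (-4*49)/((1/(2*(-13 + 2*(-198))))) + 49276/(43/76) = -196/(1/(2*(-13 - 396))) + 49276*(76/43) = -196/((1/2)/(-409)) + 3744976/43 = -196/((1/2)*(-1/409)) + 3744976/43 = -196/(-1/818) + 3744976/43 = -196*(-818) + 3744976/43 = 160328 + 3744976/43 = 10639080/43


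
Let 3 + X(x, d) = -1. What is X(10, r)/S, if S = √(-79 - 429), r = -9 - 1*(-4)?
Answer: 2*I*√127/127 ≈ 0.17747*I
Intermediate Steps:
r = -5 (r = -9 + 4 = -5)
X(x, d) = -4 (X(x, d) = -3 - 1 = -4)
S = 2*I*√127 (S = √(-508) = 2*I*√127 ≈ 22.539*I)
X(10, r)/S = -4*(-I*√127/254) = -(-2)*I*√127/127 = 2*I*√127/127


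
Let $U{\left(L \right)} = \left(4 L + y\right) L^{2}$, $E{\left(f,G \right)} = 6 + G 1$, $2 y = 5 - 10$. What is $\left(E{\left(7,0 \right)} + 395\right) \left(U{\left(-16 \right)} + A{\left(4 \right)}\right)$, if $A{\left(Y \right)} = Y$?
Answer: $-6825020$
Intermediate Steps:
$y = - \frac{5}{2}$ ($y = \frac{5 - 10}{2} = \frac{1}{2} \left(-5\right) = - \frac{5}{2} \approx -2.5$)
$E{\left(f,G \right)} = 6 + G$
$U{\left(L \right)} = L^{2} \left(- \frac{5}{2} + 4 L\right)$ ($U{\left(L \right)} = \left(4 L - \frac{5}{2}\right) L^{2} = \left(- \frac{5}{2} + 4 L\right) L^{2} = L^{2} \left(- \frac{5}{2} + 4 L\right)$)
$\left(E{\left(7,0 \right)} + 395\right) \left(U{\left(-16 \right)} + A{\left(4 \right)}\right) = \left(\left(6 + 0\right) + 395\right) \left(\frac{\left(-16\right)^{2} \left(-5 + 8 \left(-16\right)\right)}{2} + 4\right) = \left(6 + 395\right) \left(\frac{1}{2} \cdot 256 \left(-5 - 128\right) + 4\right) = 401 \left(\frac{1}{2} \cdot 256 \left(-133\right) + 4\right) = 401 \left(-17024 + 4\right) = 401 \left(-17020\right) = -6825020$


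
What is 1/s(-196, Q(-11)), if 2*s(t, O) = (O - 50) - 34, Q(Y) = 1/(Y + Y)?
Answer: -44/1849 ≈ -0.023797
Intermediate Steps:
Q(Y) = 1/(2*Y)
s(t, O) = -42 + O/2 (s(t, O) = ((O - 50) - 34)/2 = ((-50 + O) - 34)/2 = (-84 + O)/2 = -42 + O/2)
1/s(-196, Q(-11)) = 1/(-42 + ((1/2)/(-11))/2) = 1/(-42 + ((1/2)*(-1/11))/2) = 1/(-42 + (1/2)*(-1/22)) = 1/(-42 - 1/44) = 1/(-1849/44) = -44/1849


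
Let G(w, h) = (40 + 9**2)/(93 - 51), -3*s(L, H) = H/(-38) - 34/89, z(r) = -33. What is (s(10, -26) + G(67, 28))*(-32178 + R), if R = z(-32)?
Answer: -2120095809/23674 ≈ -89554.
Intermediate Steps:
s(L, H) = 34/267 + H/114 (s(L, H) = -(H/(-38) - 34/89)/3 = -(H*(-1/38) - 34*1/89)/3 = -(-H/38 - 34/89)/3 = -(-34/89 - H/38)/3 = 34/267 + H/114)
R = -33
G(w, h) = 121/42 (G(w, h) = (40 + 81)/42 = 121*(1/42) = 121/42)
(s(10, -26) + G(67, 28))*(-32178 + R) = ((34/267 + (1/114)*(-26)) + 121/42)*(-32178 - 33) = ((34/267 - 13/57) + 121/42)*(-32211) = (-511/5073 + 121/42)*(-32211) = (65819/23674)*(-32211) = -2120095809/23674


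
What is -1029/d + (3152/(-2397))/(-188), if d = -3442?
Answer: 118638407/387772278 ≈ 0.30595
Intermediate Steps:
-1029/d + (3152/(-2397))/(-188) = -1029/(-3442) + (3152/(-2397))/(-188) = -1029*(-1/3442) + (3152*(-1/2397))*(-1/188) = 1029/3442 - 3152/2397*(-1/188) = 1029/3442 + 788/112659 = 118638407/387772278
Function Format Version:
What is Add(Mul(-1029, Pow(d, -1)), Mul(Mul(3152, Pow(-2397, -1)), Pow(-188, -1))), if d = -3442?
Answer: Rational(118638407, 387772278) ≈ 0.30595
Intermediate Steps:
Add(Mul(-1029, Pow(d, -1)), Mul(Mul(3152, Pow(-2397, -1)), Pow(-188, -1))) = Add(Mul(-1029, Pow(-3442, -1)), Mul(Mul(3152, Pow(-2397, -1)), Pow(-188, -1))) = Add(Mul(-1029, Rational(-1, 3442)), Mul(Mul(3152, Rational(-1, 2397)), Rational(-1, 188))) = Add(Rational(1029, 3442), Mul(Rational(-3152, 2397), Rational(-1, 188))) = Add(Rational(1029, 3442), Rational(788, 112659)) = Rational(118638407, 387772278)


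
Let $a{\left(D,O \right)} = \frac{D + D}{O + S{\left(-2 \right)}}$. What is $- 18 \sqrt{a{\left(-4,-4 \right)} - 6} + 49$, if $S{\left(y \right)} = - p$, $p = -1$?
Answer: $49 - 6 i \sqrt{30} \approx 49.0 - 32.863 i$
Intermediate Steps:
$S{\left(y \right)} = 1$ ($S{\left(y \right)} = \left(-1\right) \left(-1\right) = 1$)
$a{\left(D,O \right)} = \frac{2 D}{1 + O}$ ($a{\left(D,O \right)} = \frac{D + D}{O + 1} = \frac{2 D}{1 + O}$)
$- 18 \sqrt{a{\left(-4,-4 \right)} - 6} + 49 = - 18 \sqrt{2 \left(-4\right) \frac{1}{1 - 4} - 6} + 49 = - 18 \sqrt{2 \left(-4\right) \frac{1}{-3} - 6} + 49 = - 18 \sqrt{2 \left(-4\right) \left(- \frac{1}{3}\right) - 6} + 49 = - 18 \sqrt{\frac{8}{3} - 6} + 49 = - 18 \sqrt{- \frac{10}{3}} + 49 = - 18 \frac{i \sqrt{30}}{3} + 49 = - 6 i \sqrt{30} + 49 = 49 - 6 i \sqrt{30}$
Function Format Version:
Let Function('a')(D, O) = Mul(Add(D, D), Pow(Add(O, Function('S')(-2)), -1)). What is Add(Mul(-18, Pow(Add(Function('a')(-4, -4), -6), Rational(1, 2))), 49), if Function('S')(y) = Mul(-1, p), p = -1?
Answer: Add(49, Mul(-6, I, Pow(30, Rational(1, 2)))) ≈ Add(49.000, Mul(-32.863, I))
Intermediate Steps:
Function('S')(y) = 1 (Function('S')(y) = Mul(-1, -1) = 1)
Function('a')(D, O) = Mul(2, D, Pow(Add(1, O), -1)) (Function('a')(D, O) = Mul(Add(D, D), Pow(Add(O, 1), -1)) = Mul(Mul(2, D), Pow(Add(1, O), -1)) = Mul(2, D, Pow(Add(1, O), -1)))
Add(Mul(-18, Pow(Add(Function('a')(-4, -4), -6), Rational(1, 2))), 49) = Add(Mul(-18, Pow(Add(Mul(2, -4, Pow(Add(1, -4), -1)), -6), Rational(1, 2))), 49) = Add(Mul(-18, Pow(Add(Mul(2, -4, Pow(-3, -1)), -6), Rational(1, 2))), 49) = Add(Mul(-18, Pow(Add(Mul(2, -4, Rational(-1, 3)), -6), Rational(1, 2))), 49) = Add(Mul(-18, Pow(Add(Rational(8, 3), -6), Rational(1, 2))), 49) = Add(Mul(-18, Pow(Rational(-10, 3), Rational(1, 2))), 49) = Add(Mul(-18, Mul(Rational(1, 3), I, Pow(30, Rational(1, 2)))), 49) = Add(Mul(-6, I, Pow(30, Rational(1, 2))), 49) = Add(49, Mul(-6, I, Pow(30, Rational(1, 2))))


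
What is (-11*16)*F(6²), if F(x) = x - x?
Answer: 0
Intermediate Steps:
F(x) = 0
(-11*16)*F(6²) = -11*16*0 = -176*0 = 0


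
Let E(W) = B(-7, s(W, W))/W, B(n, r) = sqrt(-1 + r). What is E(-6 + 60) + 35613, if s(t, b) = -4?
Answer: 35613 + I*sqrt(5)/54 ≈ 35613.0 + 0.041409*I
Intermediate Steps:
E(W) = I*sqrt(5)/W (E(W) = sqrt(-1 - 4)/W = sqrt(-5)/W = (I*sqrt(5))/W = I*sqrt(5)/W)
E(-6 + 60) + 35613 = I*sqrt(5)/(-6 + 60) + 35613 = I*sqrt(5)/54 + 35613 = 35613 + I*sqrt(5)/54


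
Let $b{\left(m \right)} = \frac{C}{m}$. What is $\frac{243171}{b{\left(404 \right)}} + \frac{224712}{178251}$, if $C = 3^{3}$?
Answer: $\frac{648576945604}{178251} \approx 3.6386 \cdot 10^{6}$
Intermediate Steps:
$C = 27$
$b{\left(m \right)} = \frac{27}{m}$
$\frac{243171}{b{\left(404 \right)}} + \frac{224712}{178251} = \frac{243171}{27 \cdot \frac{1}{404}} + \frac{224712}{178251} = \frac{243171}{27 \cdot \frac{1}{404}} + 224712 \cdot \frac{1}{178251} = \frac{243171}{\frac{27}{404}} + \frac{74904}{59417} = 243171 \cdot \frac{404}{27} + \frac{74904}{59417} = \frac{10915676}{3} + \frac{74904}{59417} = \frac{648576945604}{178251}$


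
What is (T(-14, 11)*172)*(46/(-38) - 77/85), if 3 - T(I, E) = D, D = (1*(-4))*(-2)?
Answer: 587896/323 ≈ 1820.1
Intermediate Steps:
D = 8 (D = -4*(-2) = 8)
T(I, E) = -5 (T(I, E) = 3 - 1*8 = 3 - 8 = -5)
(T(-14, 11)*172)*(46/(-38) - 77/85) = (-5*172)*(46/(-38) - 77/85) = -860*(46*(-1/38) - 77*1/85) = -860*(-23/19 - 77/85) = -860*(-3418/1615) = 587896/323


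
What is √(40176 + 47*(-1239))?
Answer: I*√18057 ≈ 134.38*I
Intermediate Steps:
√(40176 + 47*(-1239)) = √(40176 - 58233) = √(-18057) = I*√18057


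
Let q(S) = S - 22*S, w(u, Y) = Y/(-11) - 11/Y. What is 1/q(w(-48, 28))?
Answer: 44/2715 ≈ 0.016206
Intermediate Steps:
w(u, Y) = -11/Y - Y/11 (w(u, Y) = Y*(-1/11) - 11/Y = -Y/11 - 11/Y = -11/Y - Y/11)
q(S) = -21*S
1/q(w(-48, 28)) = 1/(-21*(-11/28 - 1/11*28)) = 1/(-21*(-11*1/28 - 28/11)) = 1/(-21*(-11/28 - 28/11)) = 1/(-21*(-905/308)) = 1/(2715/44) = 44/2715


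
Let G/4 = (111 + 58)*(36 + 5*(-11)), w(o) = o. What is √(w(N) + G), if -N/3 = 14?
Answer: I*√12886 ≈ 113.52*I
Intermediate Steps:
N = -42 (N = -3*14 = -42)
G = -12844 (G = 4*((111 + 58)*(36 + 5*(-11))) = 4*(169*(36 - 55)) = 4*(169*(-19)) = 4*(-3211) = -12844)
√(w(N) + G) = √(-42 - 12844) = √(-12886) = I*√12886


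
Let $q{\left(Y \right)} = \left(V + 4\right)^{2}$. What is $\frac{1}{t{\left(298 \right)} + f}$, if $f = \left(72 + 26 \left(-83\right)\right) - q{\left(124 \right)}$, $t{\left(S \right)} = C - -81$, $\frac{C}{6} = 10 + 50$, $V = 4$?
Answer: $- \frac{1}{1709} \approx -0.00058514$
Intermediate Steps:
$C = 360$ ($C = 6 \left(10 + 50\right) = 6 \cdot 60 = 360$)
$t{\left(S \right)} = 441$ ($t{\left(S \right)} = 360 - -81 = 360 + 81 = 441$)
$q{\left(Y \right)} = 64$ ($q{\left(Y \right)} = \left(4 + 4\right)^{2} = 8^{2} = 64$)
$f = -2150$ ($f = \left(72 + 26 \left(-83\right)\right) - 64 = \left(72 - 2158\right) - 64 = -2086 - 64 = -2150$)
$\frac{1}{t{\left(298 \right)} + f} = \frac{1}{441 - 2150} = \frac{1}{-1709} = - \frac{1}{1709}$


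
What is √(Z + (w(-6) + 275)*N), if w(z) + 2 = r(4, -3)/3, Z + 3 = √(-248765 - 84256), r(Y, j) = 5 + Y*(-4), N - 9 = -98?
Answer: √(-215763 + 9*I*√333021)/3 ≈ 1.8634 + 154.85*I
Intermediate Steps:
N = -89 (N = 9 - 98 = -89)
r(Y, j) = 5 - 4*Y
Z = -3 + I*√333021 (Z = -3 + √(-248765 - 84256) = -3 + √(-333021) = -3 + I*√333021 ≈ -3.0 + 577.08*I)
w(z) = -17/3 (w(z) = -2 + (5 - 4*4)/3 = -2 + (5 - 16)*(⅓) = -2 - 11*⅓ = -2 - 11/3 = -17/3)
√(Z + (w(-6) + 275)*N) = √((-3 + I*√333021) + (-17/3 + 275)*(-89)) = √((-3 + I*√333021) + (808/3)*(-89)) = √((-3 + I*√333021) - 71912/3) = √(-71921/3 + I*√333021)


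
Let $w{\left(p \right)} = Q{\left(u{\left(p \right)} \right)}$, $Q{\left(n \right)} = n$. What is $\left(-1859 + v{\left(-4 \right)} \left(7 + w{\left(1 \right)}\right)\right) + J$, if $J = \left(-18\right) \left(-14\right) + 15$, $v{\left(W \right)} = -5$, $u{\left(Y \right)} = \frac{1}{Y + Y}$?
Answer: $- \frac{3259}{2} \approx -1629.5$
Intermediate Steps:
$u{\left(Y \right)} = \frac{1}{2 Y}$
$w{\left(p \right)} = \frac{1}{2 p}$
$J = 267$ ($J = 252 + 15 = 267$)
$\left(-1859 + v{\left(-4 \right)} \left(7 + w{\left(1 \right)}\right)\right) + J = \left(-1859 - 5 \left(7 + \frac{1}{2 \cdot 1}\right)\right) + 267 = \left(-1859 - 5 \left(7 + \frac{1}{2} \cdot 1\right)\right) + 267 = \left(-1859 - 5 \left(7 + \frac{1}{2}\right)\right) + 267 = \left(-1859 - \frac{75}{2}\right) + 267 = - \frac{3793}{2} + 267 = - \frac{3259}{2}$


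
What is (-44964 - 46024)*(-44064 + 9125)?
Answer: 3179029732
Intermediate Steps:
(-44964 - 46024)*(-44064 + 9125) = -90988*(-34939) = 3179029732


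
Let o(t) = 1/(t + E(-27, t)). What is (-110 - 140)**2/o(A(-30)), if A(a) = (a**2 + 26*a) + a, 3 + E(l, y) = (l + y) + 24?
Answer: 10875000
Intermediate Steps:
E(l, y) = 21 + l + y (E(l, y) = -3 + ((l + y) + 24) = -3 + (24 + l + y) = 21 + l + y)
A(a) = a**2 + 27*a
o(t) = 1/(-6 + 2*t) (o(t) = 1/(t + (21 - 27 + t)) = 1/(t + (-6 + t)) = 1/(-6 + 2*t))
(-110 - 140)**2/o(A(-30)) = (-110 - 140)**2/((1/(2*(-3 - 30*(27 - 30))))) = (-250)**2/((1/(2*(-3 - 30*(-3))))) = 62500/((1/(2*(-3 + 90)))) = 62500/(((1/2)/87)) = 62500/(((1/2)*(1/87))) = 62500/(1/174) = 62500*174 = 10875000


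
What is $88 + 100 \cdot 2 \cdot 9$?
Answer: $1888$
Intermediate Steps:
$88 + 100 \cdot 2 \cdot 9 = 88 + 100 \cdot 18 = 88 + 1800 = 1888$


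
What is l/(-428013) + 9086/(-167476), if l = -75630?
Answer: 1462880627/11946984198 ≈ 0.12245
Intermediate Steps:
l/(-428013) + 9086/(-167476) = -75630/(-428013) + 9086/(-167476) = -75630*(-1/428013) + 9086*(-1/167476) = 25210/142671 - 4543/83738 = 1462880627/11946984198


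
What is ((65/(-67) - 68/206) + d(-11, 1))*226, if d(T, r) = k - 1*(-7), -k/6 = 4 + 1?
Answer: -37899296/6901 ≈ -5491.9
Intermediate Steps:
k = -30 (k = -6*(4 + 1) = -6*5 = -30)
d(T, r) = -23 (d(T, r) = -30 - 1*(-7) = -30 + 7 = -23)
((65/(-67) - 68/206) + d(-11, 1))*226 = ((65/(-67) - 68/206) - 23)*226 = ((65*(-1/67) - 68*1/206) - 23)*226 = ((-65/67 - 34/103) - 23)*226 = (-8973/6901 - 23)*226 = -167696/6901*226 = -37899296/6901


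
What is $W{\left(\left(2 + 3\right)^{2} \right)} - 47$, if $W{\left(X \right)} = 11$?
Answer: $-36$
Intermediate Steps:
$W{\left(\left(2 + 3\right)^{2} \right)} - 47 = 11 - 47 = -36$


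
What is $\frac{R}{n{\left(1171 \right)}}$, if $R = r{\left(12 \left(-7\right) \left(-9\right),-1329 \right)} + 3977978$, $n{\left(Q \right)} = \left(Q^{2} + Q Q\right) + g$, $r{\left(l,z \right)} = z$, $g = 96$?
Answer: $\frac{3976649}{2742578} \approx 1.45$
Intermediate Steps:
$n{\left(Q \right)} = 96 + 2 Q^{2}$ ($n{\left(Q \right)} = \left(Q^{2} + Q Q\right) + 96 = \left(Q^{2} + Q^{2}\right) + 96 = 2 Q^{2} + 96 = 96 + 2 Q^{2}$)
$R = 3976649$ ($R = -1329 + 3977978 = 3976649$)
$\frac{R}{n{\left(1171 \right)}} = \frac{3976649}{96 + 2 \cdot 1171^{2}} = \frac{3976649}{96 + 2 \cdot 1371241} = \frac{3976649}{96 + 2742482} = \frac{3976649}{2742578}$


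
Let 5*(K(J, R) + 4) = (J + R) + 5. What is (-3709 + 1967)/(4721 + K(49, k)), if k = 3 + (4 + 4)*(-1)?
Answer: -335/909 ≈ -0.36854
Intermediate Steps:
k = -5 (k = 3 + 8*(-1) = 3 - 8 = -5)
K(J, R) = -3 + J/5 + R/5 (K(J, R) = -4 + ((J + R) + 5)/5 = -4 + (5 + J + R)/5 = -4 + (1 + J/5 + R/5) = -3 + J/5 + R/5)
(-3709 + 1967)/(4721 + K(49, k)) = (-3709 + 1967)/(4721 + (-3 + (1/5)*49 + (1/5)*(-5))) = -1742/(4721 + (-3 + 49/5 - 1)) = -1742/(4721 + 29/5) = -1742/23634/5 = -1742*5/23634 = -335/909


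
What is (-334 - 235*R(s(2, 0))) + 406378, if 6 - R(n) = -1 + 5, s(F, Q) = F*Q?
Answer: 405574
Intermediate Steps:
R(n) = 2 (R(n) = 6 - (-1 + 5) = 6 - 1*4 = 6 - 4 = 2)
(-334 - 235*R(s(2, 0))) + 406378 = (-334 - 235*2) + 406378 = (-334 - 470) + 406378 = -804 + 406378 = 405574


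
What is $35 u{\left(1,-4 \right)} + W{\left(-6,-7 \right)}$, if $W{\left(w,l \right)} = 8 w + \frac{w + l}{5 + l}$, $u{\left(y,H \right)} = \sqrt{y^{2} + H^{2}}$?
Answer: $- \frac{83}{2} + 35 \sqrt{17} \approx 102.81$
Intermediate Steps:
$u{\left(y,H \right)} = \sqrt{H^{2} + y^{2}}$
$W{\left(w,l \right)} = 8 w + \frac{l + w}{5 + l}$
$35 u{\left(1,-4 \right)} + W{\left(-6,-7 \right)} = 35 \sqrt{\left(-4\right)^{2} + 1^{2}} + \frac{-7 + 41 \left(-6\right) + 8 \left(-7\right) \left(-6\right)}{5 - 7} = 35 \sqrt{16 + 1} + \frac{-7 - 246 + 336}{-2} = 35 \sqrt{17} - \frac{83}{2} = - \frac{83}{2} + 35 \sqrt{17}$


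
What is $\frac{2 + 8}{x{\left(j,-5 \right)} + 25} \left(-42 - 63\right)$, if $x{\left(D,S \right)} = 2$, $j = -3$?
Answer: $- \frac{350}{9} \approx -38.889$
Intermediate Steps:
$\frac{2 + 8}{x{\left(j,-5 \right)} + 25} \left(-42 - 63\right) = \frac{2 + 8}{2 + 25} \left(-42 - 63\right) = \frac{10}{27} \left(-105\right) = - \frac{350}{9}$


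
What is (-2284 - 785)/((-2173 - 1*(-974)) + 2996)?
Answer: -1023/599 ≈ -1.7078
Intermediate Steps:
(-2284 - 785)/((-2173 - 1*(-974)) + 2996) = -3069/((-2173 + 974) + 2996) = -3069/(-1199 + 2996) = -3069/1797 = -3069*1/1797 = -1023/599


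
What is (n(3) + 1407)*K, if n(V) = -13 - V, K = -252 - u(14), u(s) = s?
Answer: -370006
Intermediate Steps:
K = -266 (K = -252 - 1*14 = -252 - 14 = -266)
(n(3) + 1407)*K = ((-13 - 1*3) + 1407)*(-266) = ((-13 - 3) + 1407)*(-266) = (-16 + 1407)*(-266) = 1391*(-266) = -370006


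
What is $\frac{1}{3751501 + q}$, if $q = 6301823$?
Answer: $\frac{1}{10053324} \approx 9.947 \cdot 10^{-8}$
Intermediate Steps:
$\frac{1}{3751501 + q} = \frac{1}{3751501 + 6301823} = \frac{1}{10053324}$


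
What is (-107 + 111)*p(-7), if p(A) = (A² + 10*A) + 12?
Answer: -36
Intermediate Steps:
p(A) = 12 + A² + 10*A
(-107 + 111)*p(-7) = (-107 + 111)*(12 + (-7)² + 10*(-7)) = 4*(12 + 49 - 70) = 4*(-9) = -36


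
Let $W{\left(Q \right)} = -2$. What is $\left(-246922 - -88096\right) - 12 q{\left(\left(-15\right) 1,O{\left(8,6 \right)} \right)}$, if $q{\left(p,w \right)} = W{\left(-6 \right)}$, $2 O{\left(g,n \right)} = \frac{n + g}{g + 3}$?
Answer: $-158802$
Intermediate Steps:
$O{\left(g,n \right)} = \frac{g + n}{2 \left(3 + g\right)}$ ($O{\left(g,n \right)} = \frac{\left(n + g\right) \frac{1}{g + 3}}{2} = \frac{\left(g + n\right) \frac{1}{3 + g}}{2} = \frac{\frac{1}{3 + g} \left(g + n\right)}{2} = \frac{g + n}{2 \left(3 + g\right)}$)
$q{\left(p,w \right)} = -2$
$\left(-246922 - -88096\right) - 12 q{\left(\left(-15\right) 1,O{\left(8,6 \right)} \right)} = \left(-246922 - -88096\right) - 12 \left(-2\right) = \left(-246922 + 88096\right) - -24 = -158826 + 24 = -158802$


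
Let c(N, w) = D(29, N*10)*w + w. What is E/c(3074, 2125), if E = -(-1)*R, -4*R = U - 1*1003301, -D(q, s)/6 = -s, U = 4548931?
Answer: -354563/156774850 ≈ -0.0022616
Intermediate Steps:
D(q, s) = 6*s (D(q, s) = -(-6)*s = 6*s)
c(N, w) = w + 60*N*w (c(N, w) = (6*(N*10))*w + w = (6*(10*N))*w + w = (60*N)*w + w = 60*N*w + w = w + 60*N*w)
R = -1772815/2 (R = -(4548931 - 1*1003301)/4 = -(4548931 - 1003301)/4 = -¼*3545630 = -1772815/2 ≈ -8.8641e+5)
E = -1772815/2 (E = -(-1)*(-1772815)/2 = -1*1772815/2 = -1772815/2 ≈ -8.8641e+5)
E/c(3074, 2125) = -1772815*1/(2125*(1 + 60*3074))/2 = -1772815*1/(2125*(1 + 184440))/2 = -1772815/(2*(2125*184441)) = -1772815/2/391937125 = -1772815/2*1/391937125 = -354563/156774850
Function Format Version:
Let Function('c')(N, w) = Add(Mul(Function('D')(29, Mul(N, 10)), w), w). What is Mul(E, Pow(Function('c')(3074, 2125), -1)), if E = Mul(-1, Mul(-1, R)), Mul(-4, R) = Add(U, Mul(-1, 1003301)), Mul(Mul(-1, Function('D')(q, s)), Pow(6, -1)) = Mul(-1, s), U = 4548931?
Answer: Rational(-354563, 156774850) ≈ -0.0022616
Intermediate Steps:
Function('D')(q, s) = Mul(6, s) (Function('D')(q, s) = Mul(-6, Mul(-1, s)) = Mul(6, s))
Function('c')(N, w) = Add(w, Mul(60, N, w)) (Function('c')(N, w) = Add(Mul(Mul(6, Mul(N, 10)), w), w) = Add(Mul(Mul(6, Mul(10, N)), w), w) = Add(Mul(Mul(60, N), w), w) = Add(Mul(60, N, w), w) = Add(w, Mul(60, N, w)))
R = Rational(-1772815, 2) (R = Mul(Rational(-1, 4), Add(4548931, Mul(-1, 1003301))) = Mul(Rational(-1, 4), Add(4548931, -1003301)) = Mul(Rational(-1, 4), 3545630) = Rational(-1772815, 2) ≈ -8.8641e+5)
E = Rational(-1772815, 2) (E = Mul(-1, Mul(-1, Rational(-1772815, 2))) = Mul(-1, Rational(1772815, 2)) = Rational(-1772815, 2) ≈ -8.8641e+5)
Mul(E, Pow(Function('c')(3074, 2125), -1)) = Mul(Rational(-1772815, 2), Pow(Mul(2125, Add(1, Mul(60, 3074))), -1)) = Mul(Rational(-1772815, 2), Pow(Mul(2125, Add(1, 184440)), -1)) = Mul(Rational(-1772815, 2), Pow(Mul(2125, 184441), -1)) = Mul(Rational(-1772815, 2), Pow(391937125, -1)) = Mul(Rational(-1772815, 2), Rational(1, 391937125)) = Rational(-354563, 156774850)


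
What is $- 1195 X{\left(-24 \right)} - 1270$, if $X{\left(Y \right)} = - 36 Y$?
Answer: $-1033750$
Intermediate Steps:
$- 1195 X{\left(-24 \right)} - 1270 = - 1195 \left(\left(-36\right) \left(-24\right)\right) - 1270 = \left(-1195\right) 864 - 1270 = -1032480 - 1270 = -1033750$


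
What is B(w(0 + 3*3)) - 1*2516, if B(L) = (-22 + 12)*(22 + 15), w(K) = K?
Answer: -2886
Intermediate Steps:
B(L) = -370 (B(L) = -10*37 = -370)
B(w(0 + 3*3)) - 1*2516 = -370 - 1*2516 = -370 - 2516 = -2886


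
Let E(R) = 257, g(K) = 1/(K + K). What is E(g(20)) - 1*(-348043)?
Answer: 348300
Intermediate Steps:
g(K) = 1/(2*K)
E(g(20)) - 1*(-348043) = 257 - 1*(-348043) = 257 + 348043 = 348300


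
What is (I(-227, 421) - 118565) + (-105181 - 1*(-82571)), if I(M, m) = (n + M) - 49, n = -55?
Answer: -141506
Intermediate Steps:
I(M, m) = -104 + M (I(M, m) = (-55 + M) - 49 = -104 + M)
(I(-227, 421) - 118565) + (-105181 - 1*(-82571)) = ((-104 - 227) - 118565) + (-105181 - 1*(-82571)) = (-331 - 118565) + (-105181 + 82571) = -118896 - 22610 = -141506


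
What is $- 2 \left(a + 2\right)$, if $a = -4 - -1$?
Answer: $2$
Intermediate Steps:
$a = -3$ ($a = -4 + 1 = -3$)
$- 2 \left(a + 2\right) = - 2 \left(-3 + 2\right) = \left(-2\right) \left(-1\right) = 2$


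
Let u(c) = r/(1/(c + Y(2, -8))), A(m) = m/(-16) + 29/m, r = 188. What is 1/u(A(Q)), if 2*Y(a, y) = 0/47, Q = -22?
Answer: 22/235 ≈ 0.093617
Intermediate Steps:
Y(a, y) = 0 (Y(a, y) = (0/47)/2 = (0*(1/47))/2 = (1/2)*0 = 0)
A(m) = 29/m - m/16 (A(m) = m*(-1/16) + 29/m = -m/16 + 29/m = 29/m - m/16)
u(c) = 188*c (u(c) = 188/(1/(c + 0)) = 188/(1/c) = 188*c)
1/u(A(Q)) = 1/(188*(29/(-22) - 1/16*(-22))) = 1/(188*(29*(-1/22) + 11/8)) = 1/(188*(-29/22 + 11/8)) = 1/(188*(5/88)) = 1/(235/22) = 22/235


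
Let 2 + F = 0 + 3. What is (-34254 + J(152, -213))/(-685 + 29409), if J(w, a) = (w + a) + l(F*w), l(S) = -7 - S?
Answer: -17237/14362 ≈ -1.2002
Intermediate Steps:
F = 1 (F = -2 + (0 + 3) = -2 + 3 = 1)
J(w, a) = -7 + a (J(w, a) = (w + a) + (-7 - w) = (a + w) + (-7 - w) = -7 + a)
(-34254 + J(152, -213))/(-685 + 29409) = (-34254 + (-7 - 213))/(-685 + 29409) = (-34254 - 220)/28724 = -34474*1/28724 = -17237/14362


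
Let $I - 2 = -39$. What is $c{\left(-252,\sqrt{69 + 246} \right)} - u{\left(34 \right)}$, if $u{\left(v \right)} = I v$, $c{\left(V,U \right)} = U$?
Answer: $1258 + 3 \sqrt{35} \approx 1275.7$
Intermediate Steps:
$I = -37$ ($I = 2 - 39 = -37$)
$u{\left(v \right)} = - 37 v$
$c{\left(-252,\sqrt{69 + 246} \right)} - u{\left(34 \right)} = \sqrt{69 + 246} - \left(-37\right) 34 = \sqrt{315} - -1258 = 3 \sqrt{35} + 1258 = 1258 + 3 \sqrt{35}$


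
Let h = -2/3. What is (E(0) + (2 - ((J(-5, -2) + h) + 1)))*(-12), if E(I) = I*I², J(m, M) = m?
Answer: -80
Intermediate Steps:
h = -⅔ (h = -2*⅓ = -⅔ ≈ -0.66667)
E(I) = I³
(E(0) + (2 - ((J(-5, -2) + h) + 1)))*(-12) = (0³ + (2 - ((-5 - ⅔) + 1)))*(-12) = (0 + (2 - (-17/3 + 1)))*(-12) = (0 + (2 - 1*(-14/3)))*(-12) = (0 + (2 + 14/3))*(-12) = (0 + 20/3)*(-12) = (20/3)*(-12) = -80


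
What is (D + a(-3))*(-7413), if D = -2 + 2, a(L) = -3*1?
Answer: 22239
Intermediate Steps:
a(L) = -3
D = 0
(D + a(-3))*(-7413) = (0 - 3)*(-7413) = -3*(-7413) = 22239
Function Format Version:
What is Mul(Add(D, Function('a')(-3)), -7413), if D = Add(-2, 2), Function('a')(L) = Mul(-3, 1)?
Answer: 22239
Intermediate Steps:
Function('a')(L) = -3
D = 0
Mul(Add(D, Function('a')(-3)), -7413) = Mul(Add(0, -3), -7413) = Mul(-3, -7413) = 22239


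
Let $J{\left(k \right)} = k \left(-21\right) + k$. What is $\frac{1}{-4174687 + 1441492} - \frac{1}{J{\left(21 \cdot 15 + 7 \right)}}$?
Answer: $\frac{545351}{3520355160} \approx 0.00015491$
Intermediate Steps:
$J{\left(k \right)} = - 20 k$ ($J{\left(k \right)} = - 21 k + k = - 20 k$)
$\frac{1}{-4174687 + 1441492} - \frac{1}{J{\left(21 \cdot 15 + 7 \right)}} = \frac{1}{-4174687 + 1441492} - \frac{1}{\left(-20\right) \left(21 \cdot 15 + 7\right)} = \frac{1}{-2733195} - \frac{1}{\left(-20\right) \left(315 + 7\right)} = - \frac{1}{2733195} - \frac{1}{\left(-20\right) 322} = - \frac{1}{2733195} - \frac{1}{-6440} = - \frac{1}{2733195} - - \frac{1}{6440} = - \frac{1}{2733195} + \frac{1}{6440} = \frac{545351}{3520355160}$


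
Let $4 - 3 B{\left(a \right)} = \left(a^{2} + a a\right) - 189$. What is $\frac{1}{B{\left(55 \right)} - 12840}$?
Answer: $- \frac{3}{44377} \approx -6.7603 \cdot 10^{-5}$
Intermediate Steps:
$B{\left(a \right)} = \frac{193}{3} - \frac{2 a^{2}}{3}$ ($B{\left(a \right)} = \frac{4}{3} - \frac{\left(a^{2} + a a\right) - 189}{3} = \frac{4}{3} - \frac{\left(a^{2} + a^{2}\right) - 189}{3} = \frac{4}{3} - \frac{2 a^{2} - 189}{3} = \frac{4}{3} - \frac{-189 + 2 a^{2}}{3} = \frac{4}{3} - \left(-63 + \frac{2 a^{2}}{3}\right) = \frac{193}{3} - \frac{2 a^{2}}{3}$)
$\frac{1}{B{\left(55 \right)} - 12840} = \frac{1}{\left(\frac{193}{3} - \frac{2 \cdot 55^{2}}{3}\right) - 12840} = \frac{1}{\left(\frac{193}{3} - \frac{6050}{3}\right) - 12840} = \frac{1}{- \frac{5857}{3} - 12840} = \frac{1}{- \frac{44377}{3}} = - \frac{3}{44377}$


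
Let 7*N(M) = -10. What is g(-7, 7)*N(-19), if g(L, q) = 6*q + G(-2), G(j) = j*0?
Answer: -60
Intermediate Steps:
G(j) = 0
g(L, q) = 6*q (g(L, q) = 6*q + 0 = 6*q)
N(M) = -10/7 (N(M) = (⅐)*(-10) = -10/7)
g(-7, 7)*N(-19) = (6*7)*(-10/7) = 42*(-10/7) = -60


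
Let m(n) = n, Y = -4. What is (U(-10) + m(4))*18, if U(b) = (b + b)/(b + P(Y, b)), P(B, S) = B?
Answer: 684/7 ≈ 97.714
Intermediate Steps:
U(b) = 2*b/(-4 + b) (U(b) = (b + b)/(b - 4) = (2*b)/(-4 + b) = 2*b/(-4 + b))
(U(-10) + m(4))*18 = (2*(-10)/(-4 - 10) + 4)*18 = (2*(-10)/(-14) + 4)*18 = (2*(-10)*(-1/14) + 4)*18 = (10/7 + 4)*18 = (38/7)*18 = 684/7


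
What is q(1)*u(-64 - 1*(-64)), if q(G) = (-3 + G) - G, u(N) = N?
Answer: 0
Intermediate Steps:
q(G) = -3
q(1)*u(-64 - 1*(-64)) = -3*(-64 - 1*(-64)) = -3*(-64 + 64) = -3*0 = 0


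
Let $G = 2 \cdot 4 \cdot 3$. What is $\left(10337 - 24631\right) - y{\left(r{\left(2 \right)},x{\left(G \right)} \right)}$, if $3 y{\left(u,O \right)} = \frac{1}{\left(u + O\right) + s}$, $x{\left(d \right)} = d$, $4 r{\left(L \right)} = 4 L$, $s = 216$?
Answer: $- \frac{10377445}{726} \approx -14294.0$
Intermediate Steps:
$r{\left(L \right)} = L$ ($r{\left(L \right)} = \frac{4 L}{4} = L$)
$G = 24$ ($G = 8 \cdot 3 = 24$)
$y{\left(u,O \right)} = \frac{1}{3 \left(216 + O + u\right)}$ ($y{\left(u,O \right)} = \frac{1}{3 \left(\left(u + O\right) + 216\right)} = \frac{1}{3 \left(\left(O + u\right) + 216\right)} = \frac{1}{3 \left(216 + O + u\right)}$)
$\left(10337 - 24631\right) - y{\left(r{\left(2 \right)},x{\left(G \right)} \right)} = \left(10337 - 24631\right) - \frac{1}{3 \left(216 + 24 + 2\right)} = \left(10337 - 24631\right) - \frac{1}{3 \cdot 242} = -14294 - \frac{1}{3} \cdot \frac{1}{242} = -14294 - \frac{1}{726} = - \frac{10377445}{726}$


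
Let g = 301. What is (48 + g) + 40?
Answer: 389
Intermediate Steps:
(48 + g) + 40 = (48 + 301) + 40 = 349 + 40 = 389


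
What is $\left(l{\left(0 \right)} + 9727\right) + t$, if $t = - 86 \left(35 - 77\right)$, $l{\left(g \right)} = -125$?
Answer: $13214$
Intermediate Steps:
$t = 3612$ ($t = \left(-86\right) \left(-42\right) = 3612$)
$\left(l{\left(0 \right)} + 9727\right) + t = \left(-125 + 9727\right) + 3612 = 9602 + 3612 = 13214$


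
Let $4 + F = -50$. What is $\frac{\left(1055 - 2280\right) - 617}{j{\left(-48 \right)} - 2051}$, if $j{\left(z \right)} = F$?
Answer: $\frac{1842}{2105} \approx 0.87506$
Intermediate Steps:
$F = -54$ ($F = -4 - 50 = -54$)
$j{\left(z \right)} = -54$
$\frac{\left(1055 - 2280\right) - 617}{j{\left(-48 \right)} - 2051} = \frac{\left(1055 - 2280\right) - 617}{-54 - 2051} = \frac{-1225 - 617}{-2105} = \left(-1842\right) \left(- \frac{1}{2105}\right) = \frac{1842}{2105}$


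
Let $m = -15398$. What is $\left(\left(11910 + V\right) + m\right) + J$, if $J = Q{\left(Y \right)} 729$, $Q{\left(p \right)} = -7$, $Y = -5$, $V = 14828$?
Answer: $6237$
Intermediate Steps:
$J = -5103$ ($J = \left(-7\right) 729 = -5103$)
$\left(\left(11910 + V\right) + m\right) + J = \left(\left(11910 + 14828\right) - 15398\right) - 5103 = \left(26738 - 15398\right) - 5103 = 11340 - 5103 = 6237$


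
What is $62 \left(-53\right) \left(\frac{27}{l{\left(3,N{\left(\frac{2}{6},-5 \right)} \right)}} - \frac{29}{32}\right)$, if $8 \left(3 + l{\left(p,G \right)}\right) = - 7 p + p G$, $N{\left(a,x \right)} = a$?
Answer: $\frac{3363221}{176} \approx 19109.0$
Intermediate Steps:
$l{\left(p,G \right)} = -3 - \frac{7 p}{8} + \frac{G p}{8}$ ($l{\left(p,G \right)} = -3 + \frac{- 7 p + p G}{8} = -3 + \frac{- 7 p + G p}{8} = -3 + \left(- \frac{7 p}{8} + \frac{G p}{8}\right) = -3 - \frac{7 p}{8} + \frac{G p}{8}$)
$62 \left(-53\right) \left(\frac{27}{l{\left(3,N{\left(\frac{2}{6},-5 \right)} \right)}} - \frac{29}{32}\right) = 62 \left(-53\right) \left(\frac{27}{-3 - \frac{21}{8} + \frac{1}{8} \cdot \frac{2}{6} \cdot 3} - \frac{29}{32}\right) = - 3286 \left(\frac{27}{-3 - \frac{21}{8} + \frac{1}{8} \cdot 2 \cdot \frac{1}{6} \cdot 3} - \frac{29}{32}\right) = - 3286 \left(\frac{27}{-3 - \frac{21}{8} + \frac{1}{8} \cdot \frac{1}{3} \cdot 3} - \frac{29}{32}\right) = - 3286 \left(\frac{27}{-3 - \frac{21}{8} + \frac{1}{8}} - \frac{29}{32}\right) = - 3286 \left(\frac{27}{- \frac{11}{2}} - \frac{29}{32}\right) = - 3286 \left(27 \left(- \frac{2}{11}\right) - \frac{29}{32}\right) = - 3286 \left(- \frac{54}{11} - \frac{29}{32}\right) = \left(-3286\right) \left(- \frac{2047}{352}\right) = \frac{3363221}{176}$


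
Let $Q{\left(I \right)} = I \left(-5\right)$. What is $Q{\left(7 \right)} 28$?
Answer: $-980$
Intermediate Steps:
$Q{\left(I \right)} = - 5 I$
$Q{\left(7 \right)} 28 = \left(-5\right) 7 \cdot 28 = \left(-35\right) 28 = -980$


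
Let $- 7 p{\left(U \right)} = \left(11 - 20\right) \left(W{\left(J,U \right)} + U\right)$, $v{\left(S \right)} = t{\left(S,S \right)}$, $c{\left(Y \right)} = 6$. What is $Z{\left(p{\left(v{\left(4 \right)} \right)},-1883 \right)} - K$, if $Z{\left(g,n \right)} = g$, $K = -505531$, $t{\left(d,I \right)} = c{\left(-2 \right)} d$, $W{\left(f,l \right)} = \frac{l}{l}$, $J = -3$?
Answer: $\frac{3538942}{7} \approx 5.0556 \cdot 10^{5}$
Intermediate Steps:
$W{\left(f,l \right)} = 1$
$t{\left(d,I \right)} = 6 d$
$v{\left(S \right)} = 6 S$
$p{\left(U \right)} = \frac{9}{7} + \frac{9 U}{7}$ ($p{\left(U \right)} = - \frac{\left(11 - 20\right) \left(1 + U\right)}{7} = - \frac{\left(-9\right) \left(1 + U\right)}{7} = - \frac{-9 - 9 U}{7} = \frac{9}{7} + \frac{9 U}{7}$)
$Z{\left(p{\left(v{\left(4 \right)} \right)},-1883 \right)} - K = \left(\frac{9}{7} + \frac{9 \cdot 6 \cdot 4}{7}\right) - -505531 = \left(\frac{9}{7} + \frac{9}{7} \cdot 24\right) + 505531 = \left(\frac{9}{7} + \frac{216}{7}\right) + 505531 = \frac{225}{7} + 505531 = \frac{3538942}{7}$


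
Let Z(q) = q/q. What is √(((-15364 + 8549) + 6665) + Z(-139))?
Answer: I*√149 ≈ 12.207*I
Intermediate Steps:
Z(q) = 1
√(((-15364 + 8549) + 6665) + Z(-139)) = √(((-15364 + 8549) + 6665) + 1) = √((-6815 + 6665) + 1) = √(-150 + 1) = √(-149) = I*√149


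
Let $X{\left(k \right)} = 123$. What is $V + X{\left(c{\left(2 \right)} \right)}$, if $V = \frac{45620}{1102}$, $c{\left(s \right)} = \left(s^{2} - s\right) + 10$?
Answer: $\frac{90583}{551} \approx 164.4$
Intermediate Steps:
$c{\left(s \right)} = 10 + s^{2} - s$
$V = \frac{22810}{551}$ ($V = 45620 \cdot \frac{1}{1102} = \frac{22810}{551} \approx 41.397$)
$V + X{\left(c{\left(2 \right)} \right)} = \frac{22810}{551} + 123 = \frac{90583}{551}$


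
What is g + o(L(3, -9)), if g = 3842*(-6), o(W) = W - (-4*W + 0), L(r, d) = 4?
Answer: -23032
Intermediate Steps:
o(W) = 5*W (o(W) = W - (-4)*W = W + 4*W = 5*W)
g = -23052
g + o(L(3, -9)) = -23052 + 5*4 = -23052 + 20 = -23032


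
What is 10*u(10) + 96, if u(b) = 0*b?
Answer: 96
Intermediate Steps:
u(b) = 0
10*u(10) + 96 = 10*0 + 96 = 0 + 96 = 96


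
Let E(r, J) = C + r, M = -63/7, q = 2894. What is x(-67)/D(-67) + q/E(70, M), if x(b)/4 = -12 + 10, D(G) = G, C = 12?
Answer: 97277/2747 ≈ 35.412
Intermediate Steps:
M = -9 (M = -63*⅐ = -9)
E(r, J) = 12 + r
x(b) = -8 (x(b) = 4*(-12 + 10) = 4*(-2) = -8)
x(-67)/D(-67) + q/E(70, M) = -8/(-67) + 2894/(12 + 70) = -8*(-1/67) + 2894/82 = 8/67 + 2894*(1/82) = 8/67 + 1447/41 = 97277/2747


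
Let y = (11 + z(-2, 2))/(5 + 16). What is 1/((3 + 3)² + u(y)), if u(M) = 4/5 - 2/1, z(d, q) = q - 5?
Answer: 5/174 ≈ 0.028736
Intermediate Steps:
z(d, q) = -5 + q
y = 8/21 (y = (11 + (-5 + 2))/(5 + 16) = (11 - 3)/21 = 8*(1/21) = 8/21 ≈ 0.38095)
u(M) = -6/5 (u(M) = 4*(⅕) - 2*1 = ⅘ - 2 = -6/5)
1/((3 + 3)² + u(y)) = 1/((3 + 3)² - 6/5) = 1/(6² - 6/5) = 1/(36 - 6/5) = 1/(174/5) = 5/174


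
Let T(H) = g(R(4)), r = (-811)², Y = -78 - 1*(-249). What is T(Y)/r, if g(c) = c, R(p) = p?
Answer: 4/657721 ≈ 6.0816e-6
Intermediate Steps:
Y = 171 (Y = -78 + 249 = 171)
r = 657721
T(H) = 4
T(Y)/r = 4/657721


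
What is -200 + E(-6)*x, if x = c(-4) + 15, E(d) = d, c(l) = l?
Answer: -266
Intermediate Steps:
x = 11 (x = -4 + 15 = 11)
-200 + E(-6)*x = -200 - 6*11 = -200 - 66 = -266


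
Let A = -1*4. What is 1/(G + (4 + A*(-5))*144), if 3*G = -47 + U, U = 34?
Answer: 3/10355 ≈ 0.00028971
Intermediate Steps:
A = -4
G = -13/3 (G = (-47 + 34)/3 = (⅓)*(-13) = -13/3 ≈ -4.3333)
1/(G + (4 + A*(-5))*144) = 1/(-13/3 + (4 - 4*(-5))*144) = 1/(-13/3 + (4 + 20)*144) = 1/(-13/3 + 24*144) = 1/(-13/3 + 3456) = 1/(10355/3) = 3/10355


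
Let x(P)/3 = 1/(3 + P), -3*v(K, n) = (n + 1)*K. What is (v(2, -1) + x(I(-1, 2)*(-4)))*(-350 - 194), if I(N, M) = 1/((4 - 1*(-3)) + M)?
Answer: -14688/23 ≈ -638.61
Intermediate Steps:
I(N, M) = 1/(7 + M) (I(N, M) = 1/((4 + 3) + M) = 1/(7 + M))
v(K, n) = -K*(1 + n)/3 (v(K, n) = -(n + 1)*K/3 = -(1 + n)*K/3 = -K*(1 + n)/3)
x(P) = 3/(3 + P)
(v(2, -1) + x(I(-1, 2)*(-4)))*(-350 - 194) = (-⅓*2*(1 - 1) + 3/(3 - 4/(7 + 2)))*(-350 - 194) = (-⅓*2*0 + 3/(3 - 4/9))*(-544) = (0 + 3/(3 + (⅑)*(-4)))*(-544) = (0 + 3/(3 - 4/9))*(-544) = (0 + 3/(23/9))*(-544) = (0 + 3*(9/23))*(-544) = (0 + 27/23)*(-544) = (27/23)*(-544) = -14688/23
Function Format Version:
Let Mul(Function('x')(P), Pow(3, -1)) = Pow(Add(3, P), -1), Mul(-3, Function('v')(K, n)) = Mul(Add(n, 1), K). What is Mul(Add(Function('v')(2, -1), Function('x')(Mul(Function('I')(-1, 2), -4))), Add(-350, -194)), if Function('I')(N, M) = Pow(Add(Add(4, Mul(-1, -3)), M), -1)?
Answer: Rational(-14688, 23) ≈ -638.61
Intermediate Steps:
Function('I')(N, M) = Pow(Add(7, M), -1) (Function('I')(N, M) = Pow(Add(Add(4, 3), M), -1) = Pow(Add(7, M), -1))
Function('v')(K, n) = Mul(Rational(-1, 3), K, Add(1, n)) (Function('v')(K, n) = Mul(Rational(-1, 3), Mul(Add(n, 1), K)) = Mul(Rational(-1, 3), Mul(Add(1, n), K)) = Mul(Rational(-1, 3), Mul(K, Add(1, n))) = Mul(Rational(-1, 3), K, Add(1, n)))
Function('x')(P) = Mul(3, Pow(Add(3, P), -1))
Mul(Add(Function('v')(2, -1), Function('x')(Mul(Function('I')(-1, 2), -4))), Add(-350, -194)) = Mul(Add(Mul(Rational(-1, 3), 2, Add(1, -1)), Mul(3, Pow(Add(3, Mul(Pow(Add(7, 2), -1), -4)), -1))), Add(-350, -194)) = Mul(Add(Mul(Rational(-1, 3), 2, 0), Mul(3, Pow(Add(3, Mul(Pow(9, -1), -4)), -1))), -544) = Mul(Add(0, Mul(3, Pow(Add(3, Mul(Rational(1, 9), -4)), -1))), -544) = Mul(Add(0, Mul(3, Pow(Add(3, Rational(-4, 9)), -1))), -544) = Mul(Add(0, Mul(3, Pow(Rational(23, 9), -1))), -544) = Mul(Add(0, Mul(3, Rational(9, 23))), -544) = Mul(Add(0, Rational(27, 23)), -544) = Mul(Rational(27, 23), -544) = Rational(-14688, 23)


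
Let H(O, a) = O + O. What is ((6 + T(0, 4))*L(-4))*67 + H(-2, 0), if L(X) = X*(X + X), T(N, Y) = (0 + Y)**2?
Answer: 47164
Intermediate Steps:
T(N, Y) = Y**2
L(X) = 2*X**2 (L(X) = X*(2*X) = 2*X**2)
H(O, a) = 2*O
((6 + T(0, 4))*L(-4))*67 + H(-2, 0) = ((6 + 4**2)*(2*(-4)**2))*67 + 2*(-2) = ((6 + 16)*(2*16))*67 - 4 = (22*32)*67 - 4 = 704*67 - 4 = 47168 - 4 = 47164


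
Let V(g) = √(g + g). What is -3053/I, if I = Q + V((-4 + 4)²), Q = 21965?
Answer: -3053/21965 ≈ -0.13899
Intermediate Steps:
V(g) = √2*√g (V(g) = √(2*g) = √2*√g)
I = 21965 (I = 21965 + √2*√((-4 + 4)²) = 21965 + √2*√(0²) = 21965 + √2*√0 = 21965 + √2*0 = 21965 + 0 = 21965)
-3053/I = -3053/21965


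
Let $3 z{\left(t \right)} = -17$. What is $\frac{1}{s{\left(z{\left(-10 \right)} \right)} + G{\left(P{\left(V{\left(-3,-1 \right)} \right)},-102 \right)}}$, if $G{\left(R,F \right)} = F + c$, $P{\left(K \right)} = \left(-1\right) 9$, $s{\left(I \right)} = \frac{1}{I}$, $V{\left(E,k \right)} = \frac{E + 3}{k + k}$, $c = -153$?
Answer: $- \frac{17}{4338} \approx -0.0039189$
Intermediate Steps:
$z{\left(t \right)} = - \frac{17}{3}$ ($z{\left(t \right)} = \frac{1}{3} \left(-17\right) = - \frac{17}{3}$)
$V{\left(E,k \right)} = \frac{3 + E}{2 k}$
$P{\left(K \right)} = -9$
$G{\left(R,F \right)} = -153 + F$ ($G{\left(R,F \right)} = F - 153 = -153 + F$)
$\frac{1}{s{\left(z{\left(-10 \right)} \right)} + G{\left(P{\left(V{\left(-3,-1 \right)} \right)},-102 \right)}} = \frac{1}{\frac{1}{- \frac{17}{3}} - 255} = \frac{1}{- \frac{3}{17} - 255} = \frac{1}{- \frac{4338}{17}} = - \frac{17}{4338}$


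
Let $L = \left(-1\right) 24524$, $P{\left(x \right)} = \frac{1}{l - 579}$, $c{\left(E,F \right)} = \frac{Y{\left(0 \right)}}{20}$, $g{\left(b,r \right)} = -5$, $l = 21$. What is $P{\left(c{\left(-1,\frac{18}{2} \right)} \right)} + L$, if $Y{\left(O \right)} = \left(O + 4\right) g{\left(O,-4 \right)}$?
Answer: $- \frac{13684393}{558} \approx -24524.0$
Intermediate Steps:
$Y{\left(O \right)} = -20 - 5 O$ ($Y{\left(O \right)} = \left(O + 4\right) \left(-5\right) = \left(4 + O\right) \left(-5\right) = -20 - 5 O$)
$c{\left(E,F \right)} = -1$ ($c{\left(E,F \right)} = \frac{-20 - 0}{20} = \left(-20 + 0\right) \frac{1}{20} = \left(-20\right) \frac{1}{20} = -1$)
$P{\left(x \right)} = - \frac{1}{558}$ ($P{\left(x \right)} = \frac{1}{21 - 579} = \frac{1}{-558} = - \frac{1}{558}$)
$L = -24524$
$P{\left(c{\left(-1,\frac{18}{2} \right)} \right)} + L = - \frac{1}{558} - 24524 = - \frac{13684393}{558}$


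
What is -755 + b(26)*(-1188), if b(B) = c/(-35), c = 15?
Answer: -1721/7 ≈ -245.86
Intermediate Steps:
b(B) = -3/7 (b(B) = 15/(-35) = 15*(-1/35) = -3/7)
-755 + b(26)*(-1188) = -755 - 3/7*(-1188) = -755 + 3564/7 = -1721/7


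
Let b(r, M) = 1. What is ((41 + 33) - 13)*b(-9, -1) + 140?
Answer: 201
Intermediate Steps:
((41 + 33) - 13)*b(-9, -1) + 140 = ((41 + 33) - 13)*1 + 140 = (74 - 13)*1 + 140 = 61*1 + 140 = 61 + 140 = 201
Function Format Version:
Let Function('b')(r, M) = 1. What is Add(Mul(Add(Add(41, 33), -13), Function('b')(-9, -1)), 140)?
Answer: 201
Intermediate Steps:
Add(Mul(Add(Add(41, 33), -13), Function('b')(-9, -1)), 140) = Add(Mul(Add(Add(41, 33), -13), 1), 140) = Add(Mul(Add(74, -13), 1), 140) = Add(Mul(61, 1), 140) = Add(61, 140) = 201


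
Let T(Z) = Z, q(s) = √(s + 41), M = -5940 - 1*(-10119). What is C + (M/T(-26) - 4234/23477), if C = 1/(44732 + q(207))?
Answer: -944876783339441/5872042518719 - √62/1000475788 ≈ -160.91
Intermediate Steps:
M = 4179 (M = -5940 + 10119 = 4179)
q(s) = √(41 + s)
C = 1/(44732 + 2*√62) (C = 1/(44732 + √(41 + 207)) = 1/(44732 + √248) = 1/(44732 + 2*√62) ≈ 2.2347e-5)
C + (M/T(-26) - 4234/23477) = (11183/500237894 - √62/1000475788) + (4179/(-26) - 4234/23477) = (11183/500237894 - √62/1000475788) + (4179*(-1/26) - 4234*1/23477) = (11183/500237894 - √62/1000475788) + (-4179/26 - 4234/23477) = (11183/500237894 - √62/1000475788) - 98220467/610402 = -944876783339441/5872042518719 - √62/1000475788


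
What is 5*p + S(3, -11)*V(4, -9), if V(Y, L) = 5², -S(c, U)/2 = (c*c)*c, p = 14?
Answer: -1280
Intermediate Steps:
S(c, U) = -2*c³ (S(c, U) = -2*c*c*c = -2*c²*c = -2*c³)
V(Y, L) = 25
5*p + S(3, -11)*V(4, -9) = 5*14 - 2*3³*25 = 70 - 2*27*25 = 70 - 54*25 = 70 - 1350 = -1280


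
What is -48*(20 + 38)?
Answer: -2784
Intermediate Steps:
-48*(20 + 38) = -48*58 = -2784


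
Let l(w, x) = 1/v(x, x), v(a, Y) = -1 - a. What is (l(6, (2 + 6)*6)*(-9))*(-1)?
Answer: -9/49 ≈ -0.18367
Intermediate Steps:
l(w, x) = 1/(-1 - x)
(l(6, (2 + 6)*6)*(-9))*(-1) = (-1/(1 + (2 + 6)*6)*(-9))*(-1) = (-1/(1 + 8*6)*(-9))*(-1) = (-1/(1 + 48)*(-9))*(-1) = (-1/49*(-9))*(-1) = (-1*1/49*(-9))*(-1) = -1/49*(-9)*(-1) = (9/49)*(-1) = -9/49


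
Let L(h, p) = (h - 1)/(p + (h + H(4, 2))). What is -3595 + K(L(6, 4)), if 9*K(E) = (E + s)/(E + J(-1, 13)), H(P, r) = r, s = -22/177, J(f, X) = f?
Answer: -1484758/413 ≈ -3595.1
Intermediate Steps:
s = -22/177 (s = -22*1/177 = -22/177 ≈ -0.12429)
L(h, p) = (-1 + h)/(2 + h + p) (L(h, p) = (h - 1)/(p + (h + 2)) = (-1 + h)/(p + (2 + h)) = (-1 + h)/(2 + h + p))
K(E) = (-22/177 + E)/(9*(-1 + E)) (K(E) = ((E - 22/177)/(E - 1))/9 = ((-22/177 + E)/(-1 + E))/9 = (-22/177 + E)/(9*(-1 + E)))
-3595 + K(L(6, 4)) = -3595 + (-22 + 177*((-1 + 6)/(2 + 6 + 4)))/(1593*(-1 + (-1 + 6)/(2 + 6 + 4))) = -3595 + (-22 + 177*(5/12))/(1593*(-1 + 5/12)) = -3595 + (-22 + 295/4)/(1593*(-7/12)) = -3595 + (1/1593)*(-12/7)*(207/4) = -3595 - 23/413 = -1484758/413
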